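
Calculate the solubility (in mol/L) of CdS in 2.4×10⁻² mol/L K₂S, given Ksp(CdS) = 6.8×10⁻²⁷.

CdS(s) ⇌ Cd²⁺(aq) + S²⁻(aq)
The solution already contains S²⁻ at 2.4×10⁻² mol/L. Let s be the molar solubility of CdS.
[S²⁻] ≈ 2.4×10⁻² mol/L (common ion dominates); [Cd²⁺] = s.
Ksp = [Cd²⁺][S²⁻] = s(2.4×10⁻²)
s = 6.8×10⁻²⁷ / (2.4×10⁻²) = 2.8×10⁻²⁵
s = 2.8×10⁻²⁵ mol/L

2.8×10⁻²⁵ M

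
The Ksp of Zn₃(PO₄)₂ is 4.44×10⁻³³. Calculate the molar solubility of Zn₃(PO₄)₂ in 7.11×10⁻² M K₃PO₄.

3.19×10⁻¹¹ M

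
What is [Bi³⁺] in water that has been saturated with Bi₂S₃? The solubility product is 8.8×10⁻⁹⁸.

3.0×10⁻²⁰ M

Bi₂S₃(s) ⇌ 2 Bi³⁺(aq) + 3 S²⁻(aq)
For each mole of Bi₂S₃ that dissolves per liter, [Bi³⁺] = 2s and [S²⁻] = 3s; let s denote this solubility.
Ksp = [Bi³⁺]^2[S²⁻]^3 = (2s)^2 · (3s)^3 = 108s^5 = 8.8×10⁻⁹⁸
s = 1.5×10⁻²⁰ M
[Bi³⁺] = 2s = 3.0×10⁻²⁰ M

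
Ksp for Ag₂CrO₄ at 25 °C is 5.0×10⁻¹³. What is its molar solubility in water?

Ag₂CrO₄(s) ⇌ 2 Ag⁺(aq) + CrO₄²⁻(aq)
If s mol/L of Ag₂CrO₄ dissolves, [Ag⁺] = 2s and [CrO₄²⁻] = s.
Ksp = [Ag⁺]^2[CrO₄²⁻] = (2s)^2 · s = 4s^3
4s^3 = 5.0×10⁻¹³  ⇒  s^3 = 1.3×10⁻¹³
s = 5.0×10⁻⁵ mol L⁻¹

5.0×10⁻⁵ M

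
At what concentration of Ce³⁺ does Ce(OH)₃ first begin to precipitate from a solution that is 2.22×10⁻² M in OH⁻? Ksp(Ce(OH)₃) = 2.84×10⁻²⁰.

Precipitation begins when Q = Ksp.
Ce(OH)₃(s) ⇌ Ce³⁺(aq) + 3 OH⁻(aq)
Ksp = [Ce³⁺][OH⁻]^3 = [Ce³⁺](2.22×10⁻²)^3
[Ce³⁺] = 2.84×10⁻²⁰ / (2.22×10⁻²)^3 = 2.60×10⁻¹⁵
[Ce³⁺] = 2.60×10⁻¹⁵ M

2.60×10⁻¹⁵ M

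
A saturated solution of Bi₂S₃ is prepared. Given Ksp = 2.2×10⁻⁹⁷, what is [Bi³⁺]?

Bi₂S₃(s) ⇌ 2 Bi³⁺(aq) + 3 S²⁻(aq)
If s mol/L of Bi₂S₃ dissolves, [Bi³⁺] = 2s and [S²⁻] = 3s.
Ksp = [Bi³⁺]^2[S²⁻]^3 = (2s)^2 · (3s)^3 = 108s^5 = 2.2×10⁻⁹⁷
s = 1.8×10⁻²⁰ M
[Bi³⁺] = 2s = 3.7×10⁻²⁰ M

3.7×10⁻²⁰ M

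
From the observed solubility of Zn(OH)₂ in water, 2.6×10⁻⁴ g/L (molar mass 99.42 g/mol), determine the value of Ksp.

Ksp = 7.2×10⁻¹⁷

s = (2.6×10⁻⁴ g L⁻¹)/(99.42 g mol⁻¹) = 2.615×10⁻⁶ M
Zn(OH)₂(s) ⇌ Zn²⁺(aq) + 2 OH⁻(aq)
Call the molar solubility s, so that [Zn²⁺] = s and [OH⁻] = 2s.
Ksp = [Zn²⁺][OH⁻]^2 = s · (2s)^2 = 4s^3
Ksp = 4 × (2.615×10⁻⁶)^3 = 7.2×10⁻¹⁷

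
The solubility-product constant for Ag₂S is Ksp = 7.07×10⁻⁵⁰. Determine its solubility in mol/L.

Ag₂S(s) ⇌ 2 Ag⁺(aq) + S²⁻(aq)
If s mol/L of Ag₂S dissolves, [Ag⁺] = 2s and [S²⁻] = s.
Ksp = [Ag⁺]^2[S²⁻] = (2s)^2 · s = 4s^3
4s^3 = 7.07×10⁻⁵⁰  ⇒  s^3 = 1.77×10⁻⁵⁰
s = (1.77×10⁻⁵⁰)^(1/3) = 2.60×10⁻¹⁷ mol/L

2.60×10⁻¹⁷ M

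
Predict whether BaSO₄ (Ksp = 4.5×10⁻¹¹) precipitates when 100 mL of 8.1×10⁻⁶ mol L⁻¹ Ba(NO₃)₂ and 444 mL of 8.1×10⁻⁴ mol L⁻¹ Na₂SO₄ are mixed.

Yes

Total volume after mixing = 100 + 444 = 544 mL.
[Ba²⁺] = (8.1×10⁻⁶)(100)/544 = 1.5×10⁻⁶ mol L⁻¹
[SO₄²⁻] = (8.1×10⁻⁴)(444)/544 = 6.6×10⁻⁴ mol L⁻¹
Q = [Ba²⁺][SO₄²⁻] = 9.8×10⁻¹⁰
Since Q (9.8×10⁻¹⁰) exceeds Ksp (4.5×10⁻¹¹), BaSO₄ will precipitate.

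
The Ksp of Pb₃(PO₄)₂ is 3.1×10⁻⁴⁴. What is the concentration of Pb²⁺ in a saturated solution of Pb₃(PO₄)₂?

Pb₃(PO₄)₂(s) ⇌ 3 Pb²⁺(aq) + 2 PO₄³⁻(aq)
With molar solubility s: [Pb²⁺] = 3s, [PO₄³⁻] = 2s.
Ksp = [Pb²⁺]^3[PO₄³⁻]^2 = (3s)^3 · (2s)^2 = 108s^5 = 3.1×10⁻⁴⁴
s = 7.8×10⁻¹⁰ mol/L
[Pb²⁺] = 3s = 2.3×10⁻⁹ mol/L

2.3×10⁻⁹ M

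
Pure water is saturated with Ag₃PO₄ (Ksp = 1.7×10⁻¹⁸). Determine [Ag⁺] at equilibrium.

Ag₃PO₄(s) ⇌ 3 Ag⁺(aq) + PO₄³⁻(aq)
Let s be the molar solubility. Then [Ag⁺] = 3s and [PO₄³⁻] = s.
Ksp = [Ag⁺]^3[PO₄³⁻] = (3s)^3 · s = 27s^4 = 1.7×10⁻¹⁸
s = 1.6×10⁻⁵ mol/L
[Ag⁺] = 3s = 4.8×10⁻⁵ mol/L

4.8×10⁻⁵ M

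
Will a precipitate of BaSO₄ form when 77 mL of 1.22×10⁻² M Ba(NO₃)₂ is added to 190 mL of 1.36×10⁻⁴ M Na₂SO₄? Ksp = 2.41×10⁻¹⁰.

Yes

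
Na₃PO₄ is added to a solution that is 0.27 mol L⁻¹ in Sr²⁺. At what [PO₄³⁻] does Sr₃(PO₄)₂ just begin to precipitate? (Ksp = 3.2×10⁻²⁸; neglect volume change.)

A salt starts to precipitate once the ion product Q reaches its Ksp.
Sr₃(PO₄)₂(s) ⇌ 3 Sr²⁺(aq) + 2 PO₄³⁻(aq)
Ksp = [Sr²⁺]^3[PO₄³⁻]^2 = [PO₄³⁻]^2(0.27)^3
[PO₄³⁻]^2 = 3.2×10⁻²⁸ / (0.27)^3 = 1.6×10⁻²⁶
[PO₄³⁻] = 1.3×10⁻¹³ mol L⁻¹

1.3×10⁻¹³ M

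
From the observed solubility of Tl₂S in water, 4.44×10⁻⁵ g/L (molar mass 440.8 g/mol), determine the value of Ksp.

s = (4.44×10⁻⁵ g L⁻¹)/(440.8 g mol⁻¹) = 1.0073×10⁻⁷ M
Tl₂S(s) ⇌ 2 Tl⁺(aq) + S²⁻(aq)
With molar solubility s: [Tl⁺] = 2s, [S²⁻] = s.
Ksp = [Tl⁺]^2[S²⁻] = (2s)^2 · s = 4s^3
Ksp = 4 × (1.0073×10⁻⁷)^3 = 4.09×10⁻²¹

Ksp = 4.09×10⁻²¹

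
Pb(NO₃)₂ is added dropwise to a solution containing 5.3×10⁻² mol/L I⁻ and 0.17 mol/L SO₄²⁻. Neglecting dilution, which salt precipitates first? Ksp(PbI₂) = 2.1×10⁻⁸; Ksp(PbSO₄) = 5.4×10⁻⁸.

PbSO₄

Each salt precipitates once Q = Ksp for that salt.
For PbI₂: [Pb²⁺] = (Ksp/[I⁻]^2) = 7.5×10⁻⁶ mol/L
For PbSO₄: [Pb²⁺] = (Ksp/[SO₄²⁻]) = 3.2×10⁻⁷ mol/L
PbSO₄ requires the lower [Pb²⁺], so it precipitates first.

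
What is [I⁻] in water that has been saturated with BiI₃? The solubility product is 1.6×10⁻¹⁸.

BiI₃(s) ⇌ Bi³⁺(aq) + 3 I⁻(aq)
Call the molar solubility s, so that [Bi³⁺] = s and [I⁻] = 3s.
Ksp = [Bi³⁺][I⁻]^3 = s · (3s)^3 = 27s^4 = 1.6×10⁻¹⁸
s = 1.6×10⁻⁵ M
[I⁻] = 3s = 4.7×10⁻⁵ M

4.7×10⁻⁵ M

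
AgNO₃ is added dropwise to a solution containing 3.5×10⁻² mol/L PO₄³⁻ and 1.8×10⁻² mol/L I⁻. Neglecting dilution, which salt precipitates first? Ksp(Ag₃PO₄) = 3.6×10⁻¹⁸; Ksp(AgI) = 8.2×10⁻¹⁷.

AgI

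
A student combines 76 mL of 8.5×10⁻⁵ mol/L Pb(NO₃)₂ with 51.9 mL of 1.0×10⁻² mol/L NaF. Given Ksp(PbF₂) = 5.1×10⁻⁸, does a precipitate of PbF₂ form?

No

The combined volume is 127.9 mL.
[Pb²⁺] = (8.5×10⁻⁵)(76)/127.9 = 5.1×10⁻⁵ mol/L
[F⁻] = (1.0×10⁻²)(51.9)/127.9 = 4.1×10⁻³ mol/L
Q = [Pb²⁺][F⁻]^2 = 8.3×10⁻¹⁰
Since Q (8.3×10⁻¹⁰) is less than Ksp (5.1×10⁻⁸), no PbF₂ precipitates.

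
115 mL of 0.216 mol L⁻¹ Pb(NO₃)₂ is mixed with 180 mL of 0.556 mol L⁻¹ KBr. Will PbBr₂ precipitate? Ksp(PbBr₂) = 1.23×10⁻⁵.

Yes

After mixing, V = 115 mL + 180 mL = 295 mL.
[Pb²⁺] = (0.216)(115)/295 = 8.42×10⁻² mol L⁻¹
[Br⁻] = (0.556)(180)/295 = 0.339 mol L⁻¹
Q = [Pb²⁺][Br⁻]^2 = 9.69×10⁻³
Because Q > Ksp (9.69×10⁻³ vs 1.23×10⁻⁵), a precipitate of PbBr₂ forms.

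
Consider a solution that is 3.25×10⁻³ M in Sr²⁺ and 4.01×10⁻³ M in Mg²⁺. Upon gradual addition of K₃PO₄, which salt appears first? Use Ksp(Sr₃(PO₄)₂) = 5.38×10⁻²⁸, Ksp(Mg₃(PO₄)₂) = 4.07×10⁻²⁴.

A salt starts to precipitate once the ion product Q reaches its Ksp.
For Sr₃(PO₄)₂: [PO₄³⁻] = (Ksp/[Sr²⁺]^3)^(1/2) = 1.25×10⁻¹⁰ M
For Mg₃(PO₄)₂: [PO₄³⁻] = (Ksp/[Mg²⁺]^3)^(1/2) = 7.94×10⁻⁹ M
Sr₃(PO₄)₂ requires the lower [PO₄³⁻], so it precipitates first.

Sr₃(PO₄)₂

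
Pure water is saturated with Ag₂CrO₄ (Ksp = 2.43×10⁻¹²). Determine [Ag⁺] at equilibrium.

1.69×10⁻⁴ M

Ag₂CrO₄(s) ⇌ 2 Ag⁺(aq) + CrO₄²⁻(aq)
With molar solubility s: [Ag⁺] = 2s, [CrO₄²⁻] = s.
Ksp = [Ag⁺]^2[CrO₄²⁻] = (2s)^2 · s = 4s^3 = 2.43×10⁻¹²
s = 8.47×10⁻⁵ M
[Ag⁺] = 2s = 1.69×10⁻⁴ M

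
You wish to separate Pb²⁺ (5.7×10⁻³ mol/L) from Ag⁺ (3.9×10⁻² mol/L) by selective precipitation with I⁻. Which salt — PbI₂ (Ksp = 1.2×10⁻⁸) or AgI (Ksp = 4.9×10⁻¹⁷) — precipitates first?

AgI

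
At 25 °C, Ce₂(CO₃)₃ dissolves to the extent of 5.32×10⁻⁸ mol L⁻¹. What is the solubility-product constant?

Ksp = 4.60×10⁻³⁵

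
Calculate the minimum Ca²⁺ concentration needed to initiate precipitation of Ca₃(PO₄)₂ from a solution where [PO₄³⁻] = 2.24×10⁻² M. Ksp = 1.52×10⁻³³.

1.45×10⁻¹⁰ M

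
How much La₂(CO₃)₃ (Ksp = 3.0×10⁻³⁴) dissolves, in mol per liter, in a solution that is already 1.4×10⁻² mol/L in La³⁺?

3.8×10⁻¹¹ M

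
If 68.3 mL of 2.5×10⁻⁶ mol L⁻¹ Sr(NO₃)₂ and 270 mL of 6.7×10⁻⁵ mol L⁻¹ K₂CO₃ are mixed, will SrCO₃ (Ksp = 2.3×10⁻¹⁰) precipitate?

No

After mixing, V = 68.3 mL + 270 mL = 338.3 mL.
[Sr²⁺] = (2.5×10⁻⁶)(68.3)/338.3 = 5.0×10⁻⁷ mol L⁻¹
[CO₃²⁻] = (6.7×10⁻⁵)(270)/338.3 = 5.3×10⁻⁵ mol L⁻¹
Q = [Sr²⁺][CO₃²⁻] = 2.7×10⁻¹¹
Q = 2.7×10⁻¹¹ < Ksp = 2.3×10⁻¹⁰, so the solution is unsaturated and no precipitate forms.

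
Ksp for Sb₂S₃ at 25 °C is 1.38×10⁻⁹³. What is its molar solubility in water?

1.05×10⁻¹⁹ M

Sb₂S₃(s) ⇌ 2 Sb³⁺(aq) + 3 S²⁻(aq)
Let s be the molar solubility. Then [Sb³⁺] = 2s and [S²⁻] = 3s.
Ksp = [Sb³⁺]^2[S²⁻]^3 = (2s)^2 · (3s)^3 = 108s^5
108s^5 = 1.38×10⁻⁹³  ⇒  s^5 = 1.28×10⁻⁹⁵
s = (1.28×10⁻⁹⁵)^(1/5) = 1.05×10⁻¹⁹ mol/L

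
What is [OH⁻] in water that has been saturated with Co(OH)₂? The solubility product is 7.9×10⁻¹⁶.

1.2×10⁻⁵ M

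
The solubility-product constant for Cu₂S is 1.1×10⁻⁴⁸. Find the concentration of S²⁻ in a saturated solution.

Cu₂S(s) ⇌ 2 Cu⁺(aq) + S²⁻(aq)
Call the molar solubility s, so that [Cu⁺] = 2s and [S²⁻] = s.
Ksp = [Cu⁺]^2[S²⁻] = (2s)^2 · s = 4s^3 = 1.1×10⁻⁴⁸
s = 6.5×10⁻¹⁷ mol/L
[S²⁻] = s = 6.5×10⁻¹⁷ mol/L

6.5×10⁻¹⁷ M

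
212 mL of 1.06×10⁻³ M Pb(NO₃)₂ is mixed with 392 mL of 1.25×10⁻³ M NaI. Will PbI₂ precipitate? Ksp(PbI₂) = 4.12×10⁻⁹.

No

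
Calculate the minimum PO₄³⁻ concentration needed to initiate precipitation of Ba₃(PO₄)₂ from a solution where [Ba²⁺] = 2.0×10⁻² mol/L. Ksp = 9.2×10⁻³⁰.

A salt starts to precipitate once the ion product Q reaches its Ksp.
Ba₃(PO₄)₂(s) ⇌ 3 Ba²⁺(aq) + 2 PO₄³⁻(aq)
Ksp = [Ba²⁺]^3[PO₄³⁻]^2 = [PO₄³⁻]^2(2.0×10⁻²)^3
[PO₄³⁻]^2 = 9.2×10⁻³⁰ / (2.0×10⁻²)^3 = 1.2×10⁻²⁴
[PO₄³⁻] = 1.1×10⁻¹² mol/L

1.1×10⁻¹² M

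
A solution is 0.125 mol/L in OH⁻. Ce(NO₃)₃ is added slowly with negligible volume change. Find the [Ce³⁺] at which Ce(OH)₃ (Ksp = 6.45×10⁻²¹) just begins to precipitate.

A salt starts to precipitate once the ion product Q reaches its Ksp.
Ce(OH)₃(s) ⇌ Ce³⁺(aq) + 3 OH⁻(aq)
Ksp = [Ce³⁺][OH⁻]^3 = [Ce³⁺](0.125)^3
[Ce³⁺] = 6.45×10⁻²¹ / (0.125)^3 = 3.30×10⁻¹⁸
[Ce³⁺] = 3.30×10⁻¹⁸ mol/L

3.30×10⁻¹⁸ M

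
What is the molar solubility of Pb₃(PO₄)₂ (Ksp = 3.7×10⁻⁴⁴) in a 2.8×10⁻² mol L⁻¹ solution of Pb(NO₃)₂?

2.1×10⁻²⁰ M

Pb₃(PO₄)₂(s) ⇌ 3 Pb²⁺(aq) + 2 PO₄³⁻(aq)
With Pb²⁺ already at 2.8×10⁻² mol L⁻¹ and s small, take [Pb²⁺] ≈ 2.8×10⁻² mol L⁻¹ and [PO₄³⁻] = 2s.
Ksp = [Pb²⁺]^3[PO₄³⁻]^2 = (2.8×10⁻²)^3(2s)^2
(2s)^2 = 3.7×10⁻⁴⁴ / (2.8×10⁻²)^3 = 1.7×10⁻³⁹
s = 2.1×10⁻²⁰ mol L⁻¹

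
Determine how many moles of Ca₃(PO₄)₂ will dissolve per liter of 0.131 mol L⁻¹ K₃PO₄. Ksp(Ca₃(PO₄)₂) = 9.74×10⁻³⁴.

1.28×10⁻¹¹ M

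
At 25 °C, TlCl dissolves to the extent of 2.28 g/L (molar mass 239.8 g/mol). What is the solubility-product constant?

Molar solubility s = (2.28 g/L) / (239.8 g/mol) = 9.5079×10⁻³ mol/L
TlCl(s) ⇌ Tl⁺(aq) + Cl⁻(aq)
With molar solubility s: [Tl⁺] = s, [Cl⁻] = s.
Ksp = [Tl⁺][Cl⁻] = s · s = s^2
Ksp = (9.5079×10⁻³)^2 = 9.04×10⁻⁵

Ksp = 9.04×10⁻⁵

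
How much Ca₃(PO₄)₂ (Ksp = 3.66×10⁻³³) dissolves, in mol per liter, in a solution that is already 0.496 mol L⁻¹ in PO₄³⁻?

Ca₃(PO₄)₂(s) ⇌ 3 Ca²⁺(aq) + 2 PO₄³⁻(aq)
Let s be the solubility of Ca₃(PO₄)₂ here. The common ion gives [PO₄³⁻] ≈ 0.496 mol L⁻¹, and [Ca²⁺] = 3s.
Ksp = [Ca²⁺]^3[PO₄³⁻]^2 = (3s)^3(0.496)^2
(3s)^3 = 3.66×10⁻³³ / (0.496)^2 = 1.49×10⁻³²
s = 8.20×10⁻¹² mol L⁻¹

8.20×10⁻¹² M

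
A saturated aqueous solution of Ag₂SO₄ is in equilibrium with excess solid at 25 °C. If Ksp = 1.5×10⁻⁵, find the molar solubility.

1.6×10⁻² M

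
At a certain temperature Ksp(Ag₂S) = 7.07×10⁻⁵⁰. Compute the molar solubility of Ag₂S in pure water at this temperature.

Ag₂S(s) ⇌ 2 Ag⁺(aq) + S²⁻(aq)
If s mol/L of Ag₂S dissolves, [Ag⁺] = 2s and [S²⁻] = s.
Ksp = [Ag⁺]^2[S²⁻] = (2s)^2 · s = 4s^3
4s^3 = 7.07×10⁻⁵⁰  ⇒  s^3 = 1.77×10⁻⁵⁰
s = (1.77×10⁻⁵⁰)^(1/3) = 2.60×10⁻¹⁷ mol L⁻¹

2.60×10⁻¹⁷ M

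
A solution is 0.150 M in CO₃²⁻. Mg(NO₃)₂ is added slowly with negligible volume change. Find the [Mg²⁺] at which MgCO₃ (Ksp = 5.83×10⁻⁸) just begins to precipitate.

3.89×10⁻⁷ M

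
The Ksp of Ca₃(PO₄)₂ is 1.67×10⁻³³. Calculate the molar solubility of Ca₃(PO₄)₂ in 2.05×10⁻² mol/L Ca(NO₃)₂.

Ca₃(PO₄)₂(s) ⇌ 3 Ca²⁺(aq) + 2 PO₄³⁻(aq)
Let s be the solubility of Ca₃(PO₄)₂ here. The common ion gives [Ca²⁺] ≈ 2.05×10⁻² mol/L, and [PO₄³⁻] = 2s.
Ksp = [Ca²⁺]^3[PO₄³⁻]^2 = (2.05×10⁻²)^3(2s)^2
(2s)^2 = 1.67×10⁻³³ / (2.05×10⁻²)^3 = 1.94×10⁻²⁸
s = 6.96×10⁻¹⁵ mol/L

6.96×10⁻¹⁵ M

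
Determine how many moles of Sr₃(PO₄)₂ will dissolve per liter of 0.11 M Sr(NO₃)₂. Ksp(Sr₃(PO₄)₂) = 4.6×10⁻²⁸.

2.9×10⁻¹³ M

Sr₃(PO₄)₂(s) ⇌ 3 Sr²⁺(aq) + 2 PO₄³⁻(aq)
Let s be the solubility of Sr₃(PO₄)₂ here. The common ion gives [Sr²⁺] ≈ 0.11 M, and [PO₄³⁻] = 2s.
Ksp = [Sr²⁺]^3[PO₄³⁻]^2 = (0.11)^3(2s)^2
(2s)^2 = 4.6×10⁻²⁸ / (0.11)^3 = 3.5×10⁻²⁵
s = 2.9×10⁻¹³ M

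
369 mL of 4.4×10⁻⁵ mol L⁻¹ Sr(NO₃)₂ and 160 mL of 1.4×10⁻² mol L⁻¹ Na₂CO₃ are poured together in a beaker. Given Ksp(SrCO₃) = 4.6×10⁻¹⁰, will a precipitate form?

Yes

Total volume after mixing = 369 + 160 = 529 mL.
[Sr²⁺] = (4.4×10⁻⁵)(369)/529 = 3.1×10⁻⁵ mol L⁻¹
[CO₃²⁻] = (1.4×10⁻²)(160)/529 = 4.2×10⁻³ mol L⁻¹
Q = [Sr²⁺][CO₃²⁻] = 1.3×10⁻⁷
Q = 1.3×10⁻⁷ > Ksp = 4.6×10⁻¹⁰, so the solution is supersaturated and SrCO₃ precipitates.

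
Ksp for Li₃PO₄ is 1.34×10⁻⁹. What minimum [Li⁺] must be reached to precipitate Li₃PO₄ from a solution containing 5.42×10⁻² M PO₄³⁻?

2.91×10⁻³ M

Each salt precipitates once Q = Ksp for that salt.
Li₃PO₄(s) ⇌ 3 Li⁺(aq) + PO₄³⁻(aq)
Ksp = [Li⁺]^3[PO₄³⁻] = [Li⁺]^3(5.42×10⁻²)
[Li⁺]^3 = 1.34×10⁻⁹ / (5.42×10⁻²) = 2.47×10⁻⁸
[Li⁺] = 2.91×10⁻³ M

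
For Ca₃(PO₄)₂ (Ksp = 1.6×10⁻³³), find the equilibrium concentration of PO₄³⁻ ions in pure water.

Ca₃(PO₄)₂(s) ⇌ 3 Ca²⁺(aq) + 2 PO₄³⁻(aq)
Call the molar solubility s, so that [Ca²⁺] = 3s and [PO₄³⁻] = 2s.
Ksp = [Ca²⁺]^3[PO₄³⁻]^2 = (3s)^3 · (2s)^2 = 108s^5 = 1.6×10⁻³³
s = 1.1×10⁻⁷ mol L⁻¹
[PO₄³⁻] = 2s = 2.2×10⁻⁷ mol L⁻¹

2.2×10⁻⁷ M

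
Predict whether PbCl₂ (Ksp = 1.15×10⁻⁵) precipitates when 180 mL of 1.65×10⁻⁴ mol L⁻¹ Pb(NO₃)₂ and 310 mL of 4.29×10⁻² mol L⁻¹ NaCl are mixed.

The combined volume is 490 mL.
[Pb²⁺] = (1.65×10⁻⁴)(180)/490 = 6.06×10⁻⁵ mol L⁻¹
[Cl⁻] = (4.29×10⁻²)(310)/490 = 2.71×10⁻² mol L⁻¹
Q = [Pb²⁺][Cl⁻]^2 = 4.46×10⁻⁸
Q < Ksp (4.46×10⁻⁸ vs 1.15×10⁻⁵); the solution remains unsaturated and no precipitate forms.

No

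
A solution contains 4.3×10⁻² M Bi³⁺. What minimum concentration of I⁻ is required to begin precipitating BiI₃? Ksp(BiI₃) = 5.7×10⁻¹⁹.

The threshold for precipitation is Q = Ksp.
BiI₃(s) ⇌ Bi³⁺(aq) + 3 I⁻(aq)
Ksp = [Bi³⁺][I⁻]^3 = [I⁻]^3(4.3×10⁻²)
[I⁻]^3 = 5.7×10⁻¹⁹ / (4.3×10⁻²) = 1.3×10⁻¹⁷
[I⁻] = 2.4×10⁻⁶ M

2.4×10⁻⁶ M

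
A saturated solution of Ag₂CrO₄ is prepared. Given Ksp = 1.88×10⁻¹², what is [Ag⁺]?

1.55×10⁻⁴ M

Ag₂CrO₄(s) ⇌ 2 Ag⁺(aq) + CrO₄²⁻(aq)
If s mol/L of Ag₂CrO₄ dissolves, [Ag⁺] = 2s and [CrO₄²⁻] = s.
Ksp = [Ag⁺]^2[CrO₄²⁻] = (2s)^2 · s = 4s^3 = 1.88×10⁻¹²
s = 7.77×10⁻⁵ M
[Ag⁺] = 2s = 1.55×10⁻⁴ M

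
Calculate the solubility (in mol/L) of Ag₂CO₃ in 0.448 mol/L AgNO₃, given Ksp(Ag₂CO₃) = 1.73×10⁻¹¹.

Ag₂CO₃(s) ⇌ 2 Ag⁺(aq) + CO₃²⁻(aq)
Ag⁺ is already present at 0.448 mol/L. If s mol/L of Ag₂CO₃ dissolves, [CO₃²⁻] = s while [Ag⁺] ≈ 0.448 mol/L.
Ksp = [Ag⁺]^2[CO₃²⁻] = (0.448)^2s
s = 1.73×10⁻¹¹ / (0.448)^2 = 8.62×10⁻¹¹
s = 8.62×10⁻¹¹ mol/L

8.62×10⁻¹¹ M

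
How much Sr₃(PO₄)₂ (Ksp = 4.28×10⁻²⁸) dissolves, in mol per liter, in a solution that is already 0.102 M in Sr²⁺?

3.18×10⁻¹³ M

Sr₃(PO₄)₂(s) ⇌ 3 Sr²⁺(aq) + 2 PO₄³⁻(aq)
With Sr²⁺ already at 0.102 M and s small, take [Sr²⁺] ≈ 0.102 M and [PO₄³⁻] = 2s.
Ksp = [Sr²⁺]^3[PO₄³⁻]^2 = (0.102)^3(2s)^2
(2s)^2 = 4.28×10⁻²⁸ / (0.102)^3 = 4.03×10⁻²⁵
s = 3.18×10⁻¹³ M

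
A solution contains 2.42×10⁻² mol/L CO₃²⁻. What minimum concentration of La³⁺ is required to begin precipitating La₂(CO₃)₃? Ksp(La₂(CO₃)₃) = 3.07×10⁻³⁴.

4.65×10⁻¹⁵ M

Precipitation begins when Q = Ksp.
La₂(CO₃)₃(s) ⇌ 2 La³⁺(aq) + 3 CO₃²⁻(aq)
Ksp = [La³⁺]^2[CO₃²⁻]^3 = [La³⁺]^2(2.42×10⁻²)^3
[La³⁺]^2 = 3.07×10⁻³⁴ / (2.42×10⁻²)^3 = 2.17×10⁻²⁹
[La³⁺] = 4.65×10⁻¹⁵ mol/L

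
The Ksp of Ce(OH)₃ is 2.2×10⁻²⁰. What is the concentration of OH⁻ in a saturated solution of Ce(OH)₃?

Ce(OH)₃(s) ⇌ Ce³⁺(aq) + 3 OH⁻(aq)
With molar solubility s: [Ce³⁺] = s, [OH⁻] = 3s.
Ksp = [Ce³⁺][OH⁻]^3 = s · (3s)^3 = 27s^4 = 2.2×10⁻²⁰
s = 5.3×10⁻⁶ mol L⁻¹
[OH⁻] = 3s = 1.6×10⁻⁵ mol L⁻¹

1.6×10⁻⁵ M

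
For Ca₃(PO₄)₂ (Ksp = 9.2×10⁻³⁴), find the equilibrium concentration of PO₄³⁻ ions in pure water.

1.9×10⁻⁷ M

Ca₃(PO₄)₂(s) ⇌ 3 Ca²⁺(aq) + 2 PO₄³⁻(aq)
For each mole of Ca₃(PO₄)₂ that dissolves per liter, [Ca²⁺] = 3s and [PO₄³⁻] = 2s; let s denote this solubility.
Ksp = [Ca²⁺]^3[PO₄³⁻]^2 = (3s)^3 · (2s)^2 = 108s^5 = 9.2×10⁻³⁴
s = 9.7×10⁻⁸ mol L⁻¹
[PO₄³⁻] = 2s = 1.9×10⁻⁷ mol L⁻¹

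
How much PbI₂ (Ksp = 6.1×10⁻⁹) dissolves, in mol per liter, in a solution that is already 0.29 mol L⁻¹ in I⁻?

PbI₂(s) ⇌ Pb²⁺(aq) + 2 I⁻(aq)
The solution already contains I⁻ at 0.29 mol L⁻¹. Let s be the molar solubility of PbI₂.
[I⁻] ≈ 0.29 mol L⁻¹ (common ion dominates); [Pb²⁺] = s.
Ksp = [Pb²⁺][I⁻]^2 = s(0.29)^2
s = 6.1×10⁻⁹ / (0.29)^2 = 7.3×10⁻⁸
s = 7.3×10⁻⁸ mol L⁻¹

7.3×10⁻⁸ M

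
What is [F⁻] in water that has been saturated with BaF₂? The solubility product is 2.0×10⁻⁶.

BaF₂(s) ⇌ Ba²⁺(aq) + 2 F⁻(aq)
Call the molar solubility s, so that [Ba²⁺] = s and [F⁻] = 2s.
Ksp = [Ba²⁺][F⁻]^2 = s · (2s)^2 = 4s^3 = 2.0×10⁻⁶
s = 7.9×10⁻³ mol L⁻¹
[F⁻] = 2s = 1.6×10⁻² mol L⁻¹

1.6×10⁻² M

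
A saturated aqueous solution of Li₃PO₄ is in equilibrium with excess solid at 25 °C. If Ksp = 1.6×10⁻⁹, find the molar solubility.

2.8×10⁻³ M

Li₃PO₄(s) ⇌ 3 Li⁺(aq) + PO₄³⁻(aq)
For each mole of Li₃PO₄ that dissolves per liter, [Li⁺] = 3s and [PO₄³⁻] = s; let s denote this solubility.
Ksp = [Li⁺]^3[PO₄³⁻] = (3s)^3 · s = 27s^4
27s^4 = 1.6×10⁻⁹  ⇒  s^4 = 5.9×10⁻¹¹
s = 2.8×10⁻³ mol/L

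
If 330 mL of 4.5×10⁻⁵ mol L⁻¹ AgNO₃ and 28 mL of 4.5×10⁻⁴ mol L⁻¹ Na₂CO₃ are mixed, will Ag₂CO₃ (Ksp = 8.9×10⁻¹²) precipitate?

Total volume after mixing = 330 + 28 = 358 mL.
[Ag⁺] = (4.5×10⁻⁵)(330)/358 = 4.1×10⁻⁵ mol L⁻¹
[CO₃²⁻] = (4.5×10⁻⁴)(28)/358 = 3.5×10⁻⁵ mol L⁻¹
Q = [Ag⁺]^2[CO₃²⁻] = 6.1×10⁻¹⁴
Since Q (6.1×10⁻¹⁴) is less than Ksp (8.9×10⁻¹²), no Ag₂CO₃ precipitates.

No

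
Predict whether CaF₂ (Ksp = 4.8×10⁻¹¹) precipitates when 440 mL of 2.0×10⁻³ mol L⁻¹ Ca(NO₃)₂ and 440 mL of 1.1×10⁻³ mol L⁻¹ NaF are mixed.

Yes

Total volume after mixing = 440 + 440 = 880 mL.
[Ca²⁺] = (2.0×10⁻³)(440)/880 = 1.0×10⁻³ mol L⁻¹
[F⁻] = (1.1×10⁻³)(440)/880 = 5.5×10⁻⁴ mol L⁻¹
Q = [Ca²⁺][F⁻]^2 = 3.0×10⁻¹⁰
Q = 3.0×10⁻¹⁰ > Ksp = 4.8×10⁻¹¹, so the solution is supersaturated and CaF₂ precipitates.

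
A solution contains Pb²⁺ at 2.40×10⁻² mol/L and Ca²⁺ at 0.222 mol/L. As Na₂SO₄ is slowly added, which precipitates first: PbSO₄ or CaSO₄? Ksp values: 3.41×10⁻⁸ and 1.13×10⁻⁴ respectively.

Each salt precipitates once Q = Ksp for that salt.
For PbSO₄: [SO₄²⁻] = (Ksp/[Pb²⁺]) = 1.42×10⁻⁶ mol/L
For CaSO₄: [SO₄²⁻] = (Ksp/[Ca²⁺]) = 5.09×10⁻⁴ mol/L
The smaller threshold [SO₄²⁻] is reached first, so PbSO₄ precipitates first.

PbSO₄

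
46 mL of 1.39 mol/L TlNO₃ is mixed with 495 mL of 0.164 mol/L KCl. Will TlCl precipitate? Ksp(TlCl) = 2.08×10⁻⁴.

Total volume after mixing = 46 + 495 = 541 mL.
[Tl⁺] = (1.39)(46)/541 = 0.118 mol/L
[Cl⁻] = (0.164)(495)/541 = 0.150 mol/L
Q = [Tl⁺][Cl⁻] = 1.77×10⁻²
Since Q (1.77×10⁻²) exceeds Ksp (2.08×10⁻⁴), TlCl will precipitate.

Yes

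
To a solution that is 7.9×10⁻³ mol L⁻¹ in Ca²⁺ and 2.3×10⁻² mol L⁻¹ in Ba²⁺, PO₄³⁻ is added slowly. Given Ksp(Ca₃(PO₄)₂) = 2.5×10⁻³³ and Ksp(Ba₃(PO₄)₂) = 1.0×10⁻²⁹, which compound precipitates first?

Precipitation begins when Q = Ksp.
For Ca₃(PO₄)₂: [PO₄³⁻] = (Ksp/[Ca²⁺]^3)^(1/2) = 7.1×10⁻¹⁴ mol L⁻¹
For Ba₃(PO₄)₂: [PO₄³⁻] = (Ksp/[Ba²⁺]^3)^(1/2) = 9.1×10⁻¹³ mol L⁻¹
Since Ca₃(PO₄)₂ needs less PO₄³⁻ to reach saturation, it precipitates first.

Ca₃(PO₄)₂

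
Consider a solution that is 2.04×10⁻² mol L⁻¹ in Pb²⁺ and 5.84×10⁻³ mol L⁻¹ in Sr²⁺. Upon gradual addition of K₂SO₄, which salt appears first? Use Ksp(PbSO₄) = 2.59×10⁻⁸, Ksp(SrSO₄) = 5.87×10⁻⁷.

PbSO₄

The threshold for precipitation is Q = Ksp.
For PbSO₄: [SO₄²⁻] = (Ksp/[Pb²⁺]) = 1.27×10⁻⁶ mol L⁻¹
For SrSO₄: [SO₄²⁻] = (Ksp/[Sr²⁺]) = 1.01×10⁻⁴ mol L⁻¹
The smaller threshold [SO₄²⁻] is reached first, so PbSO₄ precipitates first.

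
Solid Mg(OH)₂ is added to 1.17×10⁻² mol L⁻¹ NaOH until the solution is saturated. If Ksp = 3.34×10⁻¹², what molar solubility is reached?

Mg(OH)₂(s) ⇌ Mg²⁺(aq) + 2 OH⁻(aq)
OH⁻ is already present at 1.17×10⁻² mol L⁻¹. If s mol/L of Mg(OH)₂ dissolves, [Mg²⁺] = s while [OH⁻] ≈ 1.17×10⁻² mol L⁻¹.
Ksp = [Mg²⁺][OH⁻]^2 = s(1.17×10⁻²)^2
s = 3.34×10⁻¹² / (1.17×10⁻²)^2 = 2.44×10⁻⁸
s = 2.44×10⁻⁸ mol L⁻¹

2.44×10⁻⁸ M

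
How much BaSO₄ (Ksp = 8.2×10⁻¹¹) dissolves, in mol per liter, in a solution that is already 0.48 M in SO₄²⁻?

1.7×10⁻¹⁰ M

BaSO₄(s) ⇌ Ba²⁺(aq) + SO₄²⁻(aq)
Let s be the solubility of BaSO₄ here. The common ion gives [SO₄²⁻] ≈ 0.48 M, and [Ba²⁺] = s.
Ksp = [Ba²⁺][SO₄²⁻] = s(0.48)
s = 8.2×10⁻¹¹ / (0.48) = 1.7×10⁻¹⁰
s = 1.7×10⁻¹⁰ M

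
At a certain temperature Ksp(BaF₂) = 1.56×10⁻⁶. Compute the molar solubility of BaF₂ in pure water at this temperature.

BaF₂(s) ⇌ Ba²⁺(aq) + 2 F⁻(aq)
If s mol/L of BaF₂ dissolves, [Ba²⁺] = s and [F⁻] = 2s.
Ksp = [Ba²⁺][F⁻]^2 = s · (2s)^2 = 4s^3
4s^3 = 1.56×10⁻⁶  ⇒  s^3 = 3.90×10⁻⁷
Taking the 3rd root, s = 7.31×10⁻³ mol L⁻¹.

7.31×10⁻³ M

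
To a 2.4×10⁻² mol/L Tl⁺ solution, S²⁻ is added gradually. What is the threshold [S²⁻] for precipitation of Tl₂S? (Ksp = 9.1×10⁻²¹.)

1.6×10⁻¹⁷ M

Each salt precipitates once Q = Ksp for that salt.
Tl₂S(s) ⇌ 2 Tl⁺(aq) + S²⁻(aq)
Ksp = [Tl⁺]^2[S²⁻] = [S²⁻](2.4×10⁻²)^2
[S²⁻] = 9.1×10⁻²¹ / (2.4×10⁻²)^2 = 1.6×10⁻¹⁷
[S²⁻] = 1.6×10⁻¹⁷ mol/L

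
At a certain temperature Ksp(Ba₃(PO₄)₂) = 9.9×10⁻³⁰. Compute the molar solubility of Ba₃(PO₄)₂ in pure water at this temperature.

6.2×10⁻⁷ M

Ba₃(PO₄)₂(s) ⇌ 3 Ba²⁺(aq) + 2 PO₄³⁻(aq)
For each mole of Ba₃(PO₄)₂ that dissolves per liter, [Ba²⁺] = 3s and [PO₄³⁻] = 2s; let s denote this solubility.
Ksp = [Ba²⁺]^3[PO₄³⁻]^2 = (3s)^3 · (2s)^2 = 108s^5
108s^5 = 9.9×10⁻³⁰  ⇒  s^5 = 9.2×10⁻³²
s = 6.2×10⁻⁷ M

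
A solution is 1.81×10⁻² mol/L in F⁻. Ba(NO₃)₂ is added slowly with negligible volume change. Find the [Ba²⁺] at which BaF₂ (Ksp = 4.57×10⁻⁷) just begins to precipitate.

1.39×10⁻³ M

Each salt precipitates once Q = Ksp for that salt.
BaF₂(s) ⇌ Ba²⁺(aq) + 2 F⁻(aq)
Ksp = [Ba²⁺][F⁻]^2 = [Ba²⁺](1.81×10⁻²)^2
[Ba²⁺] = 4.57×10⁻⁷ / (1.81×10⁻²)^2 = 1.39×10⁻³
[Ba²⁺] = 1.39×10⁻³ mol/L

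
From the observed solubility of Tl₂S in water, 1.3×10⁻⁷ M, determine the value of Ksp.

Ksp = 8.8×10⁻²¹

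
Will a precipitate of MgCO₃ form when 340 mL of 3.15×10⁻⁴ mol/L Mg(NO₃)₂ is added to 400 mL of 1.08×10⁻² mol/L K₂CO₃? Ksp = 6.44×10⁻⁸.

Total volume after mixing = 340 + 400 = 740 mL.
[Mg²⁺] = (3.15×10⁻⁴)(340)/740 = 1.45×10⁻⁴ mol/L
[CO₃²⁻] = (1.08×10⁻²)(400)/740 = 5.84×10⁻³ mol/L
Q = [Mg²⁺][CO₃²⁻] = 8.45×10⁻⁷
Q = 8.45×10⁻⁷ > Ksp = 6.44×10⁻⁸, so the solution is supersaturated and MgCO₃ precipitates.

Yes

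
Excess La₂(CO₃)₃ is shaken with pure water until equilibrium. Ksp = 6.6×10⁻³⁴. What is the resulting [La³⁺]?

La₂(CO₃)₃(s) ⇌ 2 La³⁺(aq) + 3 CO₃²⁻(aq)
Let s be the molar solubility. Then [La³⁺] = 2s and [CO₃²⁻] = 3s.
Ksp = [La³⁺]^2[CO₃²⁻]^3 = (2s)^2 · (3s)^3 = 108s^5 = 6.6×10⁻³⁴
s = 9.1×10⁻⁸ mol L⁻¹
[La³⁺] = 2s = 1.8×10⁻⁷ mol L⁻¹

1.8×10⁻⁷ M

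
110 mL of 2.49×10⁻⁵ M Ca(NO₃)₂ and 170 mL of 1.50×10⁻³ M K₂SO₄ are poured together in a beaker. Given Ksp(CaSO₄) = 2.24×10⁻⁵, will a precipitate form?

No

After mixing, V = 110 mL + 170 mL = 280 mL.
[Ca²⁺] = (2.49×10⁻⁵)(110)/280 = 9.78×10⁻⁶ M
[SO₄²⁻] = (1.50×10⁻³)(170)/280 = 9.11×10⁻⁴ M
Q = [Ca²⁺][SO₄²⁻] = 8.91×10⁻⁹
Q = 8.91×10⁻⁹ < Ksp = 2.24×10⁻⁵, so the solution is unsaturated and no precipitate forms.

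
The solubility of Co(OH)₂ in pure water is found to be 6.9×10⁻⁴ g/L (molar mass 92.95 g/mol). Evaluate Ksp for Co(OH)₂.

Convert to molarity: s = 6.9×10⁻⁴ / 92.95 = 7.423×10⁻⁶ mol/L
Co(OH)₂(s) ⇌ Co²⁺(aq) + 2 OH⁻(aq)
Let s be the molar solubility. Then [Co²⁺] = s and [OH⁻] = 2s.
Ksp = [Co²⁺][OH⁻]^2 = s · (2s)^2 = 4s^3
Ksp = 4 × (7.423×10⁻⁶)^3 = 1.6×10⁻¹⁵

Ksp = 1.6×10⁻¹⁵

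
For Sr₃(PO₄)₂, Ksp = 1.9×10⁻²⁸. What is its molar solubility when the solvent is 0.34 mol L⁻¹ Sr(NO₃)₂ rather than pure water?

3.5×10⁻¹⁴ M

Sr₃(PO₄)₂(s) ⇌ 3 Sr²⁺(aq) + 2 PO₄³⁻(aq)
Let s be the solubility of Sr₃(PO₄)₂ here. The common ion gives [Sr²⁺] ≈ 0.34 mol L⁻¹, and [PO₄³⁻] = 2s.
Ksp = [Sr²⁺]^3[PO₄³⁻]^2 = (0.34)^3(2s)^2
(2s)^2 = 1.9×10⁻²⁸ / (0.34)^3 = 4.8×10⁻²⁷
s = 3.5×10⁻¹⁴ mol L⁻¹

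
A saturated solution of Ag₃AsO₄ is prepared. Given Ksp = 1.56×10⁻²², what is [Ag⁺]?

Ag₃AsO₄(s) ⇌ 3 Ag⁺(aq) + AsO₄³⁻(aq)
For each mole of Ag₃AsO₄ that dissolves per liter, [Ag⁺] = 3s and [AsO₄³⁻] = s; let s denote this solubility.
Ksp = [Ag⁺]^3[AsO₄³⁻] = (3s)^3 · s = 27s^4 = 1.56×10⁻²²
s = 1.55×10⁻⁶ mol L⁻¹
[Ag⁺] = 3s = 4.65×10⁻⁶ mol L⁻¹

4.65×10⁻⁶ M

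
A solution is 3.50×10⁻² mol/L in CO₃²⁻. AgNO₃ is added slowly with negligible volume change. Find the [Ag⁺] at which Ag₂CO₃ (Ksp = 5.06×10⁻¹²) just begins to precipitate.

1.20×10⁻⁵ M

Precipitation of each salt begins when its ion product equals Ksp.
Ag₂CO₃(s) ⇌ 2 Ag⁺(aq) + CO₃²⁻(aq)
Ksp = [Ag⁺]^2[CO₃²⁻] = [Ag⁺]^2(3.50×10⁻²)
[Ag⁺]^2 = 5.06×10⁻¹² / (3.50×10⁻²) = 1.45×10⁻¹⁰
[Ag⁺] = 1.20×10⁻⁵ mol/L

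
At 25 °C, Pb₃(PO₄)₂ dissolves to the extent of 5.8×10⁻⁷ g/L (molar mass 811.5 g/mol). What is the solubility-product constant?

Molar solubility s = (5.8×10⁻⁷ g/L) / (811.5 g/mol) = 7.147×10⁻¹⁰ mol/L
Pb₃(PO₄)₂(s) ⇌ 3 Pb²⁺(aq) + 2 PO₄³⁻(aq)
Let s be the molar solubility. Then [Pb²⁺] = 3s and [PO₄³⁻] = 2s.
Ksp = [Pb²⁺]^3[PO₄³⁻]^2 = (3s)^3 · (2s)^2 = 108s^5
Ksp = 108 × (7.147×10⁻¹⁰)^5 = 2.0×10⁻⁴⁴

Ksp = 2.0×10⁻⁴⁴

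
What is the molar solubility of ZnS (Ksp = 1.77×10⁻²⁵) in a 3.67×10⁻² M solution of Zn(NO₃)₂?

ZnS(s) ⇌ Zn²⁺(aq) + S²⁻(aq)
With Zn²⁺ already at 3.67×10⁻² M and s small, take [Zn²⁺] ≈ 3.67×10⁻² M and [S²⁻] = s.
Ksp = [Zn²⁺][S²⁻] = (3.67×10⁻²)s
s = 1.77×10⁻²⁵ / (3.67×10⁻²) = 4.82×10⁻²⁴
s = 4.82×10⁻²⁴ M

4.82×10⁻²⁴ M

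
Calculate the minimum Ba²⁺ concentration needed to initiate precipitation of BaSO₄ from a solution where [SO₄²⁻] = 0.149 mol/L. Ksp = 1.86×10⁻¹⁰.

1.25×10⁻⁹ M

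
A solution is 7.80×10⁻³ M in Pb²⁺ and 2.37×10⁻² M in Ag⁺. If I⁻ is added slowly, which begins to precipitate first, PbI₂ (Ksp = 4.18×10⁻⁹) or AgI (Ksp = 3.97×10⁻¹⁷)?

AgI

A salt starts to precipitate once the ion product Q reaches its Ksp.
For PbI₂: [I⁻] = (Ksp/[Pb²⁺])^(1/2) = 7.32×10⁻⁴ M
For AgI: [I⁻] = (Ksp/[Ag⁺]) = 1.68×10⁻¹⁵ M
AgI requires the lower [I⁻], so it precipitates first.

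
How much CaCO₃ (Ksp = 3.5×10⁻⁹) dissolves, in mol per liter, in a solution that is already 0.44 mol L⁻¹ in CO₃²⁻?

8.0×10⁻⁹ M

CaCO₃(s) ⇌ Ca²⁺(aq) + CO₃²⁻(aq)
With CO₃²⁻ already at 0.44 mol L⁻¹ and s small, take [CO₃²⁻] ≈ 0.44 mol L⁻¹ and [Ca²⁺] = s.
Ksp = [Ca²⁺][CO₃²⁻] = s(0.44)
s = 3.5×10⁻⁹ / (0.44) = 8.0×10⁻⁹
s = 8.0×10⁻⁹ mol L⁻¹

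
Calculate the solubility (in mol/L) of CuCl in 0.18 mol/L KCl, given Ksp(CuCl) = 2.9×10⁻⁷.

1.6×10⁻⁶ M

CuCl(s) ⇌ Cu⁺(aq) + Cl⁻(aq)
The solution already contains Cl⁻ at 0.18 mol/L. Let s be the molar solubility of CuCl.
[Cl⁻] ≈ 0.18 mol/L (common ion dominates); [Cu⁺] = s.
Ksp = [Cu⁺][Cl⁻] = s(0.18)
s = 2.9×10⁻⁷ / (0.18) = 1.6×10⁻⁶
s = 1.6×10⁻⁶ mol/L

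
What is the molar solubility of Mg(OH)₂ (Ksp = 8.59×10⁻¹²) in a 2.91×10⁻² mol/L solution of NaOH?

Mg(OH)₂(s) ⇌ Mg²⁺(aq) + 2 OH⁻(aq)
With OH⁻ already at 2.91×10⁻² mol/L and s small, take [OH⁻] ≈ 2.91×10⁻² mol/L and [Mg²⁺] = s.
Ksp = [Mg²⁺][OH⁻]^2 = s(2.91×10⁻²)^2
s = 8.59×10⁻¹² / (2.91×10⁻²)^2 = 1.01×10⁻⁸
s = 1.01×10⁻⁸ mol/L

1.01×10⁻⁸ M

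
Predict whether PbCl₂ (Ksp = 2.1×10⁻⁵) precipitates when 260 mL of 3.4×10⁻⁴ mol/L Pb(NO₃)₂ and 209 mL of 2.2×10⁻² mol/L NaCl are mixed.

No

Total volume after mixing = 260 + 209 = 469 mL.
[Pb²⁺] = (3.4×10⁻⁴)(260)/469 = 1.9×10⁻⁴ mol/L
[Cl⁻] = (2.2×10⁻²)(209)/469 = 9.8×10⁻³ mol/L
Q = [Pb²⁺][Cl⁻]^2 = 1.8×10⁻⁸
Q < Ksp (1.8×10⁻⁸ vs 2.1×10⁻⁵); the solution remains unsaturated and no precipitate forms.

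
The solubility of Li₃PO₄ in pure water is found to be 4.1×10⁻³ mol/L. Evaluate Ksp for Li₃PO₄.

Ksp = 7.6×10⁻⁹

Li₃PO₄(s) ⇌ 3 Li⁺(aq) + PO₄³⁻(aq)
If s mol/L of Li₃PO₄ dissolves, [Li⁺] = 3s and [PO₄³⁻] = s.
Ksp = [Li⁺]^3[PO₄³⁻] = (3s)^3 · s = 27s^4
Ksp = 27 × (4.1×10⁻³)^4 = 7.6×10⁻⁹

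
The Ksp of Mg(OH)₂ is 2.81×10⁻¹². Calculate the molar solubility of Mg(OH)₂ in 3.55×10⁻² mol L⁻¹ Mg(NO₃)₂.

4.45×10⁻⁶ M

Mg(OH)₂(s) ⇌ Mg²⁺(aq) + 2 OH⁻(aq)
With Mg²⁺ already at 3.55×10⁻² mol L⁻¹ and s small, take [Mg²⁺] ≈ 3.55×10⁻² mol L⁻¹ and [OH⁻] = 2s.
Ksp = [Mg²⁺][OH⁻]^2 = (3.55×10⁻²)(2s)^2
(2s)^2 = 2.81×10⁻¹² / (3.55×10⁻²) = 7.92×10⁻¹¹
s = 4.45×10⁻⁶ mol L⁻¹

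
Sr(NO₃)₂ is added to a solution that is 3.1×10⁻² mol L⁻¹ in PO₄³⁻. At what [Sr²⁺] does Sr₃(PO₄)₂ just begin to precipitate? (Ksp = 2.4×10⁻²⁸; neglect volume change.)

6.3×10⁻⁹ M

Precipitation of each salt begins when its ion product equals Ksp.
Sr₃(PO₄)₂(s) ⇌ 3 Sr²⁺(aq) + 2 PO₄³⁻(aq)
Ksp = [Sr²⁺]^3[PO₄³⁻]^2 = [Sr²⁺]^3(3.1×10⁻²)^2
[Sr²⁺]^3 = 2.4×10⁻²⁸ / (3.1×10⁻²)^2 = 2.5×10⁻²⁵
[Sr²⁺] = 6.3×10⁻⁹ mol L⁻¹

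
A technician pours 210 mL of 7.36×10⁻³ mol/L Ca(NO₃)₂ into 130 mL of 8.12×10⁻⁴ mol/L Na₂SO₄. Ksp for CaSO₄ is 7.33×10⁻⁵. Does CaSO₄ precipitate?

The combined volume is 340 mL.
[Ca²⁺] = (7.36×10⁻³)(210)/340 = 4.55×10⁻³ mol/L
[SO₄²⁻] = (8.12×10⁻⁴)(130)/340 = 3.10×10⁻⁴ mol/L
Q = [Ca²⁺][SO₄²⁻] = 1.41×10⁻⁶
Since Q (1.41×10⁻⁶) is less than Ksp (7.33×10⁻⁵), no CaSO₄ precipitates.

No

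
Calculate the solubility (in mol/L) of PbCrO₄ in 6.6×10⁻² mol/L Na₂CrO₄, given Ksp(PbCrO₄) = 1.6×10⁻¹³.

PbCrO₄(s) ⇌ Pb²⁺(aq) + CrO₄²⁻(aq)
CrO₄²⁻ is already present at 6.6×10⁻² mol/L. If s mol/L of PbCrO₄ dissolves, [Pb²⁺] = s while [CrO₄²⁻] ≈ 6.6×10⁻² mol/L.
Ksp = [Pb²⁺][CrO₄²⁻] = s(6.6×10⁻²)
s = 1.6×10⁻¹³ / (6.6×10⁻²) = 2.4×10⁻¹²
s = 2.4×10⁻¹² mol/L

2.4×10⁻¹² M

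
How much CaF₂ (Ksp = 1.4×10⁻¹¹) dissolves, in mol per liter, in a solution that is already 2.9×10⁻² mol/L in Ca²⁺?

CaF₂(s) ⇌ Ca²⁺(aq) + 2 F⁻(aq)
Ca²⁺ is already present at 2.9×10⁻² mol/L. If s mol/L of CaF₂ dissolves, [F⁻] = 2s while [Ca²⁺] ≈ 2.9×10⁻² mol/L.
Ksp = [Ca²⁺][F⁻]^2 = (2.9×10⁻²)(2s)^2
(2s)^2 = 1.4×10⁻¹¹ / (2.9×10⁻²) = 4.8×10⁻¹⁰
s = 1.1×10⁻⁵ mol/L

1.1×10⁻⁵ M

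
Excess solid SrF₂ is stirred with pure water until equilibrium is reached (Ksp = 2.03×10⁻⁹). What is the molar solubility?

7.98×10⁻⁴ M

SrF₂(s) ⇌ Sr²⁺(aq) + 2 F⁻(aq)
Call the molar solubility s, so that [Sr²⁺] = s and [F⁻] = 2s.
Ksp = [Sr²⁺][F⁻]^2 = s · (2s)^2 = 4s^3
4s^3 = 2.03×10⁻⁹  ⇒  s^3 = 5.08×10⁻¹⁰
s = 7.98×10⁻⁴ mol/L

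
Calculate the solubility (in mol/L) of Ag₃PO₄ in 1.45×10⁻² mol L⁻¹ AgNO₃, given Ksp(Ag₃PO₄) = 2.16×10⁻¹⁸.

7.09×10⁻¹³ M

Ag₃PO₄(s) ⇌ 3 Ag⁺(aq) + PO₄³⁻(aq)
Ag⁺ is already present at 1.45×10⁻² mol L⁻¹. If s mol/L of Ag₃PO₄ dissolves, [PO₄³⁻] = s while [Ag⁺] ≈ 1.45×10⁻² mol L⁻¹.
Ksp = [Ag⁺]^3[PO₄³⁻] = (1.45×10⁻²)^3s
s = 2.16×10⁻¹⁸ / (1.45×10⁻²)^3 = 7.09×10⁻¹³
s = 7.09×10⁻¹³ mol L⁻¹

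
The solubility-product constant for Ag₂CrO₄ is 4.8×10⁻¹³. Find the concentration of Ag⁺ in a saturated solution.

Ag₂CrO₄(s) ⇌ 2 Ag⁺(aq) + CrO₄²⁻(aq)
With molar solubility s: [Ag⁺] = 2s, [CrO₄²⁻] = s.
Ksp = [Ag⁺]^2[CrO₄²⁻] = (2s)^2 · s = 4s^3 = 4.8×10⁻¹³
s = 4.9×10⁻⁵ mol/L
[Ag⁺] = 2s = 9.9×10⁻⁵ mol/L

9.9×10⁻⁵ M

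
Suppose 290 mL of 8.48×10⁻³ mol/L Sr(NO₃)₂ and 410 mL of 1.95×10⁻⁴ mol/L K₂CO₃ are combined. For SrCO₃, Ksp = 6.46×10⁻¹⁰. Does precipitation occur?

Yes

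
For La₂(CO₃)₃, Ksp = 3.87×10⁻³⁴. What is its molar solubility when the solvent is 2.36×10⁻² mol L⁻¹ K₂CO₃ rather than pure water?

2.71×10⁻¹⁵ M

La₂(CO₃)₃(s) ⇌ 2 La³⁺(aq) + 3 CO₃²⁻(aq)
Let s be the solubility of La₂(CO₃)₃ here. The common ion gives [CO₃²⁻] ≈ 2.36×10⁻² mol L⁻¹, and [La³⁺] = 2s.
Ksp = [La³⁺]^2[CO₃²⁻]^3 = (2s)^2(2.36×10⁻²)^3
(2s)^2 = 3.87×10⁻³⁴ / (2.36×10⁻²)^3 = 2.94×10⁻²⁹
s = 2.71×10⁻¹⁵ mol L⁻¹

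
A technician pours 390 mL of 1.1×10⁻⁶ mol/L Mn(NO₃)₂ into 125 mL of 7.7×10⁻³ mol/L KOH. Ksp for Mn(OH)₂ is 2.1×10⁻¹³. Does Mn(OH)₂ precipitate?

Yes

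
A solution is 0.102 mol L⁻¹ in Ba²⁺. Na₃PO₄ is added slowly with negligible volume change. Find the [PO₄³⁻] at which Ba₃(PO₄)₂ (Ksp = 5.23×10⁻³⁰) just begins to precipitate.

Precipitation of each salt begins when its ion product equals Ksp.
Ba₃(PO₄)₂(s) ⇌ 3 Ba²⁺(aq) + 2 PO₄³⁻(aq)
Ksp = [Ba²⁺]^3[PO₄³⁻]^2 = [PO₄³⁻]^2(0.102)^3
[PO₄³⁻]^2 = 5.23×10⁻³⁰ / (0.102)^3 = 4.93×10⁻²⁷
[PO₄³⁻] = 7.02×10⁻¹⁴ mol L⁻¹

7.02×10⁻¹⁴ M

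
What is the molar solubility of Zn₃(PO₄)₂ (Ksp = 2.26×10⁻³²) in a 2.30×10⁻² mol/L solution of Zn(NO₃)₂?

2.15×10⁻¹⁴ M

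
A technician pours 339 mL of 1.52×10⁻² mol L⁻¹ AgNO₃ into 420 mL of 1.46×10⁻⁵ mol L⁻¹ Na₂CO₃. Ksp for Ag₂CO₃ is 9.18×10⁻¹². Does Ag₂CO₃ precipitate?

Yes

After mixing, V = 339 mL + 420 mL = 759 mL.
[Ag⁺] = (1.52×10⁻²)(339)/759 = 6.79×10⁻³ mol L⁻¹
[CO₃²⁻] = (1.46×10⁻⁵)(420)/759 = 8.08×10⁻⁶ mol L⁻¹
Q = [Ag⁺]^2[CO₃²⁻] = 3.72×10⁻¹⁰
Q = 3.72×10⁻¹⁰ > Ksp = 9.18×10⁻¹², so the solution is supersaturated and Ag₂CO₃ precipitates.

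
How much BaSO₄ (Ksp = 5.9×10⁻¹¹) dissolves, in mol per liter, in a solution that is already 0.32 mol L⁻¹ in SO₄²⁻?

1.8×10⁻¹⁰ M

BaSO₄(s) ⇌ Ba²⁺(aq) + SO₄²⁻(aq)
The solution already contains SO₄²⁻ at 0.32 mol L⁻¹. Let s be the molar solubility of BaSO₄.
[SO₄²⁻] ≈ 0.32 mol L⁻¹ (common ion dominates); [Ba²⁺] = s.
Ksp = [Ba²⁺][SO₄²⁻] = s(0.32)
s = 5.9×10⁻¹¹ / (0.32) = 1.8×10⁻¹⁰
s = 1.8×10⁻¹⁰ mol L⁻¹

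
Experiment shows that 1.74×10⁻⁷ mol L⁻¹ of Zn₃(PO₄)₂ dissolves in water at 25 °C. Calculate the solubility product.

Zn₃(PO₄)₂(s) ⇌ 3 Zn²⁺(aq) + 2 PO₄³⁻(aq)
For each mole of Zn₃(PO₄)₂ that dissolves per liter, [Zn²⁺] = 3s and [PO₄³⁻] = 2s; let s denote this solubility.
Ksp = [Zn²⁺]^3[PO₄³⁻]^2 = (3s)^3 · (2s)^2 = 108s^5
Ksp = 108 × (1.74×10⁻⁷)^5 = 1.72×10⁻³²

Ksp = 1.72×10⁻³²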